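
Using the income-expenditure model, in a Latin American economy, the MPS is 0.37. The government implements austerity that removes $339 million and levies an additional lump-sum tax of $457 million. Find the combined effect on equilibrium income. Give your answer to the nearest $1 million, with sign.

MPC = 1 − MPS = 1 − 0.37 = 0.63.
Expenditure multiplier = 1/(1 − MPC) = 1/(1 − 0.63) = 1/0.37 ≈ 2.703.
ΔG contributes k·ΔG = (−$339 million) / 0.37 ≈ −$916.2 million.
ΔT of +$457 million changes first-round spending by −c·ΔT = −$287.91 million, contributing k·(−c·ΔT) = (−$287.91 million) / 0.37 ≈ −$778.1 million.
Net ΔY = k(ΔG − c·ΔT) = (−$626.91 million) / 0.37 ≈ −$1,694 million.

−$1,694 million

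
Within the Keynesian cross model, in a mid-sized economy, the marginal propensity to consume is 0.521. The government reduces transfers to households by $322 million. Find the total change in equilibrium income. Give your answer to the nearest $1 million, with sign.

The transfer change shifts disposable income by −$322 million, so first-round consumption changes by c·ΔTR = 0.521 × (−$322 million) = −$167.762 million.
Expenditure multiplier = 1/(1 − MPC) = 1/(1 − 0.521) = 1/0.479 ≈ 2.088.
The transfer multiplier is c × k ≈ 1.088, so ΔY = k × (c·ΔTR) = (−$167.762 million) / 0.479 ≈ −$350 million.

−$350 million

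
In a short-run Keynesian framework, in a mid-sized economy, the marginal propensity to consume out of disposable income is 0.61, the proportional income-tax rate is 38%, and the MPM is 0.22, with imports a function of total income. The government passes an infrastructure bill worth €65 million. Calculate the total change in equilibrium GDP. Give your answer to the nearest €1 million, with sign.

+€77 million

Government-spending multiplier = 1/(1 − c(1−t) + m) = 1/(1 − 0.61×0.62 + 0.22) = 1/0.8418 ≈ 1.188.
ΔY = k × ΔG = (+€65 million) / 0.8418 ≈ +€77 million.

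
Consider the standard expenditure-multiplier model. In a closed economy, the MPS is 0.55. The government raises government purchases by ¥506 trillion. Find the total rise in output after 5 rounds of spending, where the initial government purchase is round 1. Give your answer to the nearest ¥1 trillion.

MPC = 1 − MPS = 1 − 0.55 = 0.45.
Round 1 adds ΔG = ¥506 trillion; each later round is MPC = 0.45 times the previous.
After 5 rounds: 506 + 227.7 + 102.465 + 46.10925 + 20.7491625 = ΔG·(1 − c^5)/(1 − c) = 506 × (1 − 0.0184528125)/0.55 ≈ ¥903 trillion.

¥903 trillion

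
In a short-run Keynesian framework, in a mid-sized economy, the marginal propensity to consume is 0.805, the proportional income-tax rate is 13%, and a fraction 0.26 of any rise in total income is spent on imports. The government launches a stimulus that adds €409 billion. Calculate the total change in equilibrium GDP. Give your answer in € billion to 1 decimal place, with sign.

+€730.8 billion

Spending multiplier = 1/(1 − c(1−t) + m) = 1/(1 − 0.805×0.87 + 0.26) = 1/0.55965 ≈ 1.787.
ΔY = k × ΔG = (+€409 billion) / 0.55965 ≈ +€730.8 billion.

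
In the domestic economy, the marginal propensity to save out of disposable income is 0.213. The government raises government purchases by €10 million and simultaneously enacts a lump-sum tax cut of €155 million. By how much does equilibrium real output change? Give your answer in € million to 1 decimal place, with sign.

MPC = 1 − MPS = 1 − 0.213 = 0.787.
Expenditure multiplier = 1/(1 − MPC) = 1/(1 − 0.787) = 1/0.213 ≈ 4.695.
ΔG contributes k·ΔG = (+€10 million) / 0.213 ≈ +€46.9 million.
ΔT of −€155 million changes first-round spending by −c·ΔT = +€121.985 million, contributing k·(−c·ΔT) = (+€121.985 million) / 0.213 ≈ +€572.7 million.
Net ΔY = k(ΔG − c·ΔT) = (+€131.985 million) / 0.213 ≈ +€619.6 million.

+€619.6 million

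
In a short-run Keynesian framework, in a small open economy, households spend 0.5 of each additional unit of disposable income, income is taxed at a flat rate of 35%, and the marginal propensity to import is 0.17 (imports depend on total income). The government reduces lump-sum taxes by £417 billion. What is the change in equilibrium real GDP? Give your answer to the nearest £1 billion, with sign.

A lump-sum tax change of −£417 billion shifts disposable income by +£417 billion; first-round consumption changes by −c × ΔT = −0.5 × (−£417 billion) = +£208.5 billion.
Expenditure multiplier = 1/(1 − c(1−t) + m) = 1/(1 − 0.5×0.65 + 0.17) = 1/0.845 ≈ 1.183.
The tax multiplier is −c × k ≈ −0.592, so ΔY = k × (−c·ΔT) = (+£208.5 billion) / 0.845 ≈ +£247 billion.

+£247 billion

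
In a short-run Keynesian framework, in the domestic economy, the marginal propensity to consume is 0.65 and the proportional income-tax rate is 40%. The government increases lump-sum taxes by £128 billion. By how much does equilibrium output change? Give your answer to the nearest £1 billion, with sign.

−£136 billion

A lump-sum tax change of +£128 billion shifts disposable income by −£128 billion; first-round consumption changes by −c × ΔT = −0.65 × (+£128 billion) = −£83.2 billion.
Expenditure multiplier = 1/(1 − c(1−t)) = 1/(1 − 0.65×0.6) = 1/0.61 ≈ 1.639.
The tax multiplier is −c × k ≈ −1.066, so ΔY = k × (−c·ΔT) = (−£83.2 billion) / 0.61 ≈ −£136 billion.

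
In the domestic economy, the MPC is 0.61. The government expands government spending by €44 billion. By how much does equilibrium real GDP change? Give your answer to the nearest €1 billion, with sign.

Spending multiplier = 1/(1 − MPC) = 1/(1 − 0.61) = 1/0.39 ≈ 2.564.
ΔY = k × ΔG = (+€44 billion) / 0.39 ≈ +€113 billion.

+€113 billion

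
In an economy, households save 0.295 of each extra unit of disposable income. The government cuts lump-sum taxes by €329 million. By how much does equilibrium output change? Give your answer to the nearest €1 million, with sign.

MPC = 1 − MPS = 1 − 0.295 = 0.705.
A lump-sum tax change of −€329 million shifts disposable income by +€329 million; first-round consumption changes by −c × ΔT = −0.705 × (−€329 million) = +€231.945 million.
Expenditure multiplier = 1/(1 − MPC) = 1/(1 − 0.705) = 1/0.295 ≈ 3.39.
The tax multiplier is −c × k ≈ −2.39, so ΔY = k × (−c·ΔT) = (+€231.945 million) / 0.295 ≈ +€786 million.

+€786 million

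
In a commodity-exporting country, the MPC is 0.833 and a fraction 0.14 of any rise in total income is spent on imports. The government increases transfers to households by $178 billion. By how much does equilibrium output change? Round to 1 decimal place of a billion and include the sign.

The transfer change shifts disposable income by +$178 billion, so first-round consumption changes by c·ΔTR = 0.833 × (+$178 billion) = +$148.274 billion.
Expenditure multiplier = 1/(1 − c + m) = 1/(1 − 0.833 + 0.14) = 1/0.307 ≈ 3.257.
The transfer multiplier is c × k ≈ 2.713, so ΔY = k × (c·ΔTR) = (+$148.274 billion) / 0.307 ≈ +$483 billion.

+$483.0 billion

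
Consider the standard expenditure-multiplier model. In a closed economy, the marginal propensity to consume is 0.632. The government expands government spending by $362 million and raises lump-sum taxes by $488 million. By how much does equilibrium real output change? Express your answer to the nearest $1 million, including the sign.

Expenditure multiplier = 1/(1 − MPC) = 1/(1 − 0.632) = 1/0.368 ≈ 2.717.
ΔG contributes k·ΔG = (+$362 million) / 0.368 ≈ +$983.7 million.
ΔT of +$488 million changes first-round spending by −c·ΔT = −$308.416 million, contributing k·(−c·ΔT) = (−$308.416 million) / 0.368 ≈ −$838.1 million.
Net ΔY = k(ΔG − c·ΔT) = (+$53.584 million) / 0.368 ≈ +$146 million.

+$146 million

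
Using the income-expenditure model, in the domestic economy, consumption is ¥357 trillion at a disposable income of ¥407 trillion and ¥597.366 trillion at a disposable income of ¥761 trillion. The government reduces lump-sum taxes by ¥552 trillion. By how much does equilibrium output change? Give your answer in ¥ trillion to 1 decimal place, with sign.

+¥1,167.6 trillion

MPC = ΔC/ΔYd = (597.366 − 357)/(761 − 407) = 240.366/354 = 0.679.
A lump-sum tax change of −¥552 trillion shifts disposable income by +¥552 trillion; first-round consumption changes by −c × ΔT = −0.679 × (−¥552 trillion) = +¥374.808 trillion.
Expenditure multiplier = 1/(1 − MPC) = 1/(1 − 0.679) = 1/0.321 ≈ 3.115.
The tax multiplier is −c × k ≈ −2.115, so ΔY = k × (−c·ΔT) = (+¥374.808 trillion) / 0.321 ≈ +¥1,167.6 trillion.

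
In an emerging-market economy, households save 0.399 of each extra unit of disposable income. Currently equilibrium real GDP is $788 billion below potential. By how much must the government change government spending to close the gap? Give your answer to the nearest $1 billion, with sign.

MPC = 1 − MPS = 1 − 0.399 = 0.601.
Spending multiplier = 1/(1 − MPC) = 1/(1 − 0.601) = 1/0.399 ≈ 2.506.
Need ΔY = +$788 billion, so ΔG = ΔY/k = (+$788 billion) × 0.399 ≈ +$314 billion.
The government should increase government spending by $314 billion.

+$314 billion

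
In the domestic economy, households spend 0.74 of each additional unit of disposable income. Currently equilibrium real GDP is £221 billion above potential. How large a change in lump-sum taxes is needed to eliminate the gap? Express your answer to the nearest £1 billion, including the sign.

+£78 billion

Spending multiplier = 1/(1 − MPC) = 1/(1 − 0.74) = 1/0.26 ≈ 3.846.
Tax multiplier = −c·k = −0.74/0.26 ≈ −2.846. Need ΔY = −£221 billion, so ΔT = ΔY/(−c·k) = −(−£221 billion) × 0.26 / 0.74 ≈ +£78 billion.
The government should raise lump-sum taxes by £78 billion.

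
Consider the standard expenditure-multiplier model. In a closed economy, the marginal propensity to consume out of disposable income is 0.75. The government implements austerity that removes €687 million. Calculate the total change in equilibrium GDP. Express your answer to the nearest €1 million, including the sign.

−€2,748 million

Government-spending multiplier = 1/(1 − MPC) = 1/(1 − 0.75) = 1/0.25 = 4.
ΔY = k × ΔG = (−€687 million) / 0.25 = −€2,748 million.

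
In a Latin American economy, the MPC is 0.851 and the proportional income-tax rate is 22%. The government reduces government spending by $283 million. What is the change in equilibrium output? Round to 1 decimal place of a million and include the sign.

−$841.7 million

Spending multiplier = 1/(1 − c(1−t)) = 1/(1 − 0.851×0.78) = 1/0.33622 ≈ 2.974.
ΔY = k × ΔG = (−$283 million) / 0.33622 ≈ −$841.7 million.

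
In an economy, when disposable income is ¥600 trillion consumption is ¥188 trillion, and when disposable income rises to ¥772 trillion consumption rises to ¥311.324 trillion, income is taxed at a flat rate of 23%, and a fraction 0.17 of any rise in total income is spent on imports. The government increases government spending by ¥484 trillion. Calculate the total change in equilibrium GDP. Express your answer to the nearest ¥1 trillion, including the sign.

+¥783 trillion

MPC = ΔC/ΔYd = (311.324 − 188)/(772 − 600) = 123.324/172 = 0.717.
Government-spending multiplier = 1/(1 − c(1−t) + m) = 1/(1 − 0.717×0.77 + 0.17) = 1/0.61791 ≈ 1.618.
ΔY = k × ΔG = (+¥484 trillion) / 0.61791 ≈ +¥783 trillion.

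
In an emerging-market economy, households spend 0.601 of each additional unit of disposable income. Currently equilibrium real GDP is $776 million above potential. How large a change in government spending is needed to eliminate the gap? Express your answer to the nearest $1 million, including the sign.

−$310 million

Spending multiplier = 1/(1 − MPC) = 1/(1 − 0.601) = 1/0.399 ≈ 2.506.
Need ΔY = −$776 million, so ΔG = ΔY/k = (−$776 million) × 0.399 ≈ −$310 million.
The government should cut government spending by $310 million.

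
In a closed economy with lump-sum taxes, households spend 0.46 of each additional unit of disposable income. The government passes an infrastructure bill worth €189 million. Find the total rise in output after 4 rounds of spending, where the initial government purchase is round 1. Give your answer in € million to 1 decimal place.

Round 1 adds ΔG = €189 million; each later round is MPC = 0.46 times the previous.
After 4 rounds: 189 + 86.94 + 39.9924 + 18.396504 = ΔG·(1 − c^4)/(1 − c) = 189 × (1 − 0.04477456)/0.54 ≈ €334.3 million.

€334.3 million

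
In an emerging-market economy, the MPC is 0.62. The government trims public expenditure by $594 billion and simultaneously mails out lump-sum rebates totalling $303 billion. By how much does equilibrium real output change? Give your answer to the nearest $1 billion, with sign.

−$1,069 billion

Expenditure multiplier = 1/(1 − MPC) = 1/(1 − 0.62) = 1/0.38 ≈ 2.632.
ΔG contributes k·ΔG = (−$594 billion) / 0.38 ≈ −$1,563.2 billion.
ΔT of −$303 billion changes first-round spending by −c·ΔT = +$187.86 billion, contributing k·(−c·ΔT) = (+$187.86 billion) / 0.38 ≈ +$494.4 billion.
Net ΔY = k(ΔG − c·ΔT) = (−$406.14 billion) / 0.38 ≈ −$1,069 billion.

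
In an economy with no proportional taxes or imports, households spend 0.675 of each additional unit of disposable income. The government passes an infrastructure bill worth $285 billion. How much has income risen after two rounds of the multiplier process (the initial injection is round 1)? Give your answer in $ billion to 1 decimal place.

$477.4 billion

Round 1 adds ΔG = $285 billion; each later round is MPC = 0.675 times the previous.
After 2 rounds: 285 + 192.375 = ΔG·(1 − c^2)/(1 − c) = 285 × (1 − 0.455625)/0.325 ≈ $477.4 billion.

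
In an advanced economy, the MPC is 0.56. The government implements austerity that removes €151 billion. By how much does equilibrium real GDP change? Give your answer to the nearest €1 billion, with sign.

Spending multiplier = 1/(1 − MPC) = 1/(1 − 0.56) = 1/0.44 ≈ 2.273.
ΔY = k × ΔG = (−€151 billion) / 0.44 ≈ −€343 billion.

−€343 billion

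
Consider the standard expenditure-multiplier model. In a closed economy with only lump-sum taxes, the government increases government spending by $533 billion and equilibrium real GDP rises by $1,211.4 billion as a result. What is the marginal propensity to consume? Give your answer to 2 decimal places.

Implied spending multiplier k = ΔY/ΔG = 1,211.4/533 ≈ 2.2728.
Since k = 1/(1 − MPC), MPC = 1 − 1/k = 1 − ΔG/ΔY = 1 − 533/1,211.4 ≈ 0.56.

0.56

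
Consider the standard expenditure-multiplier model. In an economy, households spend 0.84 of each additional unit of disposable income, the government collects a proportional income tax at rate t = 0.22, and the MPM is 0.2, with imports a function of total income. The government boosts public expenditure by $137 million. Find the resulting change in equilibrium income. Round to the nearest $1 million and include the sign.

Spending multiplier = 1/(1 − c(1−t) + m) = 1/(1 − 0.84×0.78 + 0.2) = 1/0.5448 ≈ 1.836.
ΔY = k × ΔG = (+$137 million) / 0.5448 ≈ +$251 million.

+$251 million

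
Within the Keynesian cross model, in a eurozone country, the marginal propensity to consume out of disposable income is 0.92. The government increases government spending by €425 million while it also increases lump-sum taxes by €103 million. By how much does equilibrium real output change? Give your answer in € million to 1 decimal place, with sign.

Expenditure multiplier = 1/(1 − MPC) = 1/(1 − 0.92) = 1/0.08 = 12.5.
ΔG contributes k·ΔG = (+€425 million) / 0.08 = +€5,312.5 million.
ΔT of +€103 million changes first-round spending by −c·ΔT = −€94.76 million, contributing k·(−c·ΔT) = (−€94.76 million) / 0.08 = −€1,184.5 million.
Net ΔY = k(ΔG − c·ΔT) = (+€330.24 million) / 0.08 = +€4,128 million.

+€4,128.0 million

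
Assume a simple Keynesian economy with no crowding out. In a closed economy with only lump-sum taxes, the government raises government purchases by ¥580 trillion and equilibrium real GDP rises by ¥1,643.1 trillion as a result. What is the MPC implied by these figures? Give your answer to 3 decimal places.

0.647

Implied spending multiplier k = ΔY/ΔG = 1,643.1/580 ≈ 2.8329.
Since k = 1/(1 − MPC), MPC = 1 − 1/k = 1 − ΔG/ΔY = 1 − 580/1,643.1 ≈ 0.647.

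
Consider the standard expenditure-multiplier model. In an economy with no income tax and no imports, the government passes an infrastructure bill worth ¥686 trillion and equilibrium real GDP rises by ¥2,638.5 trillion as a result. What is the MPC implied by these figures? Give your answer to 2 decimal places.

0.74

Implied spending multiplier k = ΔY/ΔG = 2,638.5/686 ≈ 3.8462.
Since k = 1/(1 − MPC), MPC = 1 − 1/k = 1 − ΔG/ΔY = 1 − 686/2,638.5 ≈ 0.74.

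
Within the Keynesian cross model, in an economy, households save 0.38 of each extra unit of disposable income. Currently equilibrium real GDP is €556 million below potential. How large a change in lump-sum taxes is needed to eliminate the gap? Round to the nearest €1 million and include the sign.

−€341 million

MPC = 1 − MPS = 1 − 0.38 = 0.62.
Spending multiplier = 1/(1 − MPC) = 1/(1 − 0.62) = 1/0.38 ≈ 2.632.
Tax multiplier = −c·k = −0.62/0.38 ≈ −1.632. Need ΔY = +€556 million, so ΔT = ΔY/(−c·k) = −(+€556 million) × 0.38 / 0.62 ≈ −€341 million.
The government should cut lump-sum taxes by €341 million.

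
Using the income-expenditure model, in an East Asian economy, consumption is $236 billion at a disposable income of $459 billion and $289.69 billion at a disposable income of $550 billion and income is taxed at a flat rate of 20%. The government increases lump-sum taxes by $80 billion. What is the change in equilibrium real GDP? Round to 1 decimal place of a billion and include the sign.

MPC = ΔC/ΔYd = (289.69 − 236)/(550 − 459) = 53.69/91 = 0.59.
A lump-sum tax change of +$80 billion shifts disposable income by −$80 billion; first-round consumption changes by −c × ΔT = −0.59 × (+$80 billion) = −$47.2 billion.
Expenditure multiplier = 1/(1 − c(1−t)) = 1/(1 − 0.59×0.8) = 1/0.528 ≈ 1.894.
The tax multiplier is −c × k ≈ −1.117, so ΔY = k × (−c·ΔT) = (−$47.2 billion) / 0.528 ≈ −$89.4 billion.

−$89.4 billion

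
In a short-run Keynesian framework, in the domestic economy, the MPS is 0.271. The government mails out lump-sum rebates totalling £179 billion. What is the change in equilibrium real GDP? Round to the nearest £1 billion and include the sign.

MPC = 1 − MPS = 1 − 0.271 = 0.729.
A lump-sum tax change of −£179 billion shifts disposable income by +£179 billion; first-round consumption changes by −c × ΔT = −0.729 × (−£179 billion) = +£130.491 billion.
Expenditure multiplier = 1/(1 − MPC) = 1/(1 − 0.729) = 1/0.271 ≈ 3.69.
The tax multiplier is −c × k ≈ −2.69, so ΔY = k × (−c·ΔT) = (+£130.491 billion) / 0.271 ≈ +£482 billion.

+£482 billion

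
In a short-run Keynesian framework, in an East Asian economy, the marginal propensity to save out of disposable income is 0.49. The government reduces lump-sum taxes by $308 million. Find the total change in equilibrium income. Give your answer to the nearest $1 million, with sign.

+$321 million

MPC = 1 − MPS = 1 − 0.49 = 0.51.
A lump-sum tax change of −$308 million shifts disposable income by +$308 million; first-round consumption changes by −c × ΔT = −0.51 × (−$308 million) = +$157.08 million.
Expenditure multiplier = 1/(1 − MPC) = 1/(1 − 0.51) = 1/0.49 ≈ 2.041.
The tax multiplier is −c × k ≈ −1.041, so ΔY = k × (−c·ΔT) = (+$157.08 million) / 0.49 ≈ +$321 million.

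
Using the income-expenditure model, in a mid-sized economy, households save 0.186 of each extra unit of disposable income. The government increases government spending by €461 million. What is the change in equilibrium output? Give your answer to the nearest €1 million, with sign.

MPC = 1 − MPS = 1 − 0.186 = 0.814.
Spending multiplier = 1/(1 − MPC) = 1/(1 − 0.814) = 1/0.186 ≈ 5.376.
ΔY = k × ΔG = (+€461 million) / 0.186 ≈ +€2,478 million.

+€2,478 million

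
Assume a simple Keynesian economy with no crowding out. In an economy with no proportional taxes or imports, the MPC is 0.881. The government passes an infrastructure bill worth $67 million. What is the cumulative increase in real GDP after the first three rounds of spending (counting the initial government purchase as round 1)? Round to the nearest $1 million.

Round 1 adds ΔG = $67 million; each later round is MPC = 0.881 times the previous.
After 3 rounds: 67 + 59.027 + 52.002787 = ΔG·(1 − c^3)/(1 − c) = 67 × (1 − 0.683797841)/0.119 ≈ $178 million.

$178 million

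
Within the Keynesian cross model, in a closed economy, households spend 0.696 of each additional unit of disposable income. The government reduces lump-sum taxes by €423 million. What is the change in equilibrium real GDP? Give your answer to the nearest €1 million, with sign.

A lump-sum tax change of −€423 million shifts disposable income by +€423 million; first-round consumption changes by −c × ΔT = −0.696 × (−€423 million) = +€294.408 million.
Expenditure multiplier = 1/(1 − MPC) = 1/(1 − 0.696) = 1/0.304 ≈ 3.289.
The tax multiplier is −c × k ≈ −2.289, so ΔY = k × (−c·ΔT) = (+€294.408 million) / 0.304 ≈ +€968 million.

+€968 million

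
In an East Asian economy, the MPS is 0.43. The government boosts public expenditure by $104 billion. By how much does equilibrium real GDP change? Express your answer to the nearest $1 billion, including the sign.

+$242 billion

MPC = 1 − MPS = 1 − 0.43 = 0.57.
Spending multiplier = 1/(1 − MPC) = 1/(1 − 0.57) = 1/0.43 ≈ 2.326.
ΔY = k × ΔG = (+$104 billion) / 0.43 ≈ +$242 billion.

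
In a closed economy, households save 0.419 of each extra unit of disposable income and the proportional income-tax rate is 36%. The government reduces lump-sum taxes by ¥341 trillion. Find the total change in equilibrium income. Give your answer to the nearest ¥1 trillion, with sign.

MPC = 1 − MPS = 1 − 0.419 = 0.581.
A lump-sum tax change of −¥341 trillion shifts disposable income by +¥341 trillion; first-round consumption changes by −c × ΔT = −0.581 × (−¥341 trillion) = +¥198.121 trillion.
Expenditure multiplier = 1/(1 − c(1−t)) = 1/(1 − 0.581×0.64) = 1/0.62816 ≈ 1.592.
The tax multiplier is −c × k ≈ −0.925, so ΔY = k × (−c·ΔT) = (+¥198.121 trillion) / 0.62816 ≈ +¥315 trillion.

+¥315 trillion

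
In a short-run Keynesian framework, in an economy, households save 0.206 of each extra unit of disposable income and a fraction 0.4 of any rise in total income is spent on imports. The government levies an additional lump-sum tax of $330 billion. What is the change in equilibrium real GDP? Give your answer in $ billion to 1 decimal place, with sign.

MPC = 1 − MPS = 1 − 0.206 = 0.794.
A lump-sum tax change of +$330 billion shifts disposable income by −$330 billion; first-round consumption changes by −c × ΔT = −0.794 × (+$330 billion) = −$262.02 billion.
Expenditure multiplier = 1/(1 − c + m) = 1/(1 − 0.794 + 0.4) = 1/0.606 ≈ 1.65.
The tax multiplier is −c × k ≈ −1.31, so ΔY = k × (−c·ΔT) = (−$262.02 billion) / 0.606 ≈ −$432.4 billion.

−$432.4 billion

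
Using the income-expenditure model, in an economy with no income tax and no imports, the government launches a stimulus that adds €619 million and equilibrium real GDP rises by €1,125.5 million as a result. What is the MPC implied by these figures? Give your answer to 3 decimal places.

Implied spending multiplier k = ΔY/ΔG = 1,125.5/619 ≈ 1.8183.
Since k = 1/(1 − MPC), MPC = 1 − 1/k = 1 − ΔG/ΔY = 1 − 619/1,125.5 ≈ 0.450.

0.450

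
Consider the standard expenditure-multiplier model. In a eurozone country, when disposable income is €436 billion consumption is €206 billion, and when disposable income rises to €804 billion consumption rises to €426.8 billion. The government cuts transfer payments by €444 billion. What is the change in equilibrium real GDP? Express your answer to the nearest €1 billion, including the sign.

−€666 billion

MPC = ΔC/ΔYd = (426.8 − 206)/(804 − 436) = 220.8/368 = 0.6.
The transfer change shifts disposable income by −€444 billion, so first-round consumption changes by c·ΔTR = 0.6 × (−€444 billion) = −€266.4 billion.
Expenditure multiplier = 1/(1 − MPC) = 1/(1 − 0.6) = 1/0.4 = 2.5.
The transfer multiplier is c × k = 1.5, so ΔY = k × (c·ΔTR) = (−€266.4 billion) / 0.4 = −€666 billion.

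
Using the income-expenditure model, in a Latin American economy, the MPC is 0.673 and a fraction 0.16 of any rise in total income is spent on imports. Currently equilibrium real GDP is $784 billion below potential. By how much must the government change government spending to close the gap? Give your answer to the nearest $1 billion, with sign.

+$382 billion

Spending multiplier = 1/(1 − c + m) = 1/(1 − 0.673 + 0.16) = 1/0.487 ≈ 2.053.
Need ΔY = +$784 billion, so ΔG = ΔY/k = (+$784 billion) × 0.487 ≈ +$382 billion.
The government should increase government spending by $382 billion.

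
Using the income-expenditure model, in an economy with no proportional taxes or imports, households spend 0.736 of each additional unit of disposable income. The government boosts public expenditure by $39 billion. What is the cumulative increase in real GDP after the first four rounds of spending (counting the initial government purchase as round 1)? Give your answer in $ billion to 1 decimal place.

$104.4 billion

Round 1 adds ΔG = $39 billion; each later round is MPC = 0.736 times the previous.
After 4 rounds: 39 + 28.704 + 21.126144 + 15.548841984 = ΔG·(1 − c^4)/(1 − c) = 39 × (1 − 0.293434556416)/0.264 ≈ $104.4 billion.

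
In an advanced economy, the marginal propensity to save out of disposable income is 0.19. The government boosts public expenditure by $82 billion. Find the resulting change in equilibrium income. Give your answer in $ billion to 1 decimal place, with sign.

MPC = 1 − MPS = 1 − 0.19 = 0.81.
Government-spending multiplier = 1/(1 − MPC) = 1/(1 − 0.81) = 1/0.19 ≈ 5.263.
ΔY = k × ΔG = (+$82 billion) / 0.19 ≈ +$431.6 billion.

+$431.6 billion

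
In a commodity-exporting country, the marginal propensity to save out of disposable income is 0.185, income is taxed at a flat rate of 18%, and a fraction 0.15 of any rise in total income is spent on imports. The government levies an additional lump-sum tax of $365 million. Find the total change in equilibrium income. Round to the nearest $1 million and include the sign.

MPC = 1 − MPS = 1 − 0.185 = 0.815.
A lump-sum tax change of +$365 million shifts disposable income by −$365 million; first-round consumption changes by −c × ΔT = −0.815 × (+$365 million) = −$297.475 million.
Expenditure multiplier = 1/(1 − c(1−t) + m) = 1/(1 − 0.815×0.82 + 0.15) = 1/0.4817 ≈ 2.076.
The tax multiplier is −c × k ≈ −1.692, so ΔY = k × (−c·ΔT) = (−$297.475 million) / 0.4817 ≈ −$618 million.

−$618 million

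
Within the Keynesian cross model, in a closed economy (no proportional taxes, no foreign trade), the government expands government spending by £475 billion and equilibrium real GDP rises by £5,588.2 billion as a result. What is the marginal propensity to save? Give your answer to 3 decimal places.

0.085

Implied spending multiplier k = ΔY/ΔG = 5,588.2/475 ≈ 11.7646.
Since k = 1/(1 − MPC), MPC = 1 − 1/k = 1 − ΔG/ΔY = 1 − 475/5,588.2 ≈ 0.915.
MPS = 1 − MPC = 0.085.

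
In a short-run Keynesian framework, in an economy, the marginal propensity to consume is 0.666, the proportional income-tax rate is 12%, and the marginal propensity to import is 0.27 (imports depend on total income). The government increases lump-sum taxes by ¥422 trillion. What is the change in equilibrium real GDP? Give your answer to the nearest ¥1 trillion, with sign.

−¥411 trillion

A lump-sum tax change of +¥422 trillion shifts disposable income by −¥422 trillion; first-round consumption changes by −c × ΔT = −0.666 × (+¥422 trillion) = −¥281.052 trillion.
Expenditure multiplier = 1/(1 − c(1−t) + m) = 1/(1 − 0.666×0.88 + 0.27) = 1/0.68392 ≈ 1.462.
The tax multiplier is −c × k ≈ −0.974, so ΔY = k × (−c·ΔT) = (−¥281.052 trillion) / 0.68392 ≈ −¥411 trillion.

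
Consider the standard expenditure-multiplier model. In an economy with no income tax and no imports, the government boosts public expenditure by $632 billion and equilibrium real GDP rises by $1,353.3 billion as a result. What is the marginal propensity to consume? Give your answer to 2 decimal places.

0.53

Implied spending multiplier k = ΔY/ΔG = 1,353.3/632 ≈ 2.1413.
Since k = 1/(1 − MPC), MPC = 1 − 1/k = 1 − ΔG/ΔY = 1 − 632/1,353.3 ≈ 0.53.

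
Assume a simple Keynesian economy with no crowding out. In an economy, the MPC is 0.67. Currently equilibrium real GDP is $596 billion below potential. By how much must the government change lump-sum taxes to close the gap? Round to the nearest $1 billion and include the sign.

Spending multiplier = 1/(1 − MPC) = 1/(1 − 0.67) = 1/0.33 ≈ 3.03.
Tax multiplier = −c·k = −0.67/0.33 ≈ −2.03. Need ΔY = +$596 billion, so ΔT = ΔY/(−c·k) = −(+$596 billion) × 0.33 / 0.67 ≈ −$294 billion.
The government should cut lump-sum taxes by $294 billion.

−$294 billion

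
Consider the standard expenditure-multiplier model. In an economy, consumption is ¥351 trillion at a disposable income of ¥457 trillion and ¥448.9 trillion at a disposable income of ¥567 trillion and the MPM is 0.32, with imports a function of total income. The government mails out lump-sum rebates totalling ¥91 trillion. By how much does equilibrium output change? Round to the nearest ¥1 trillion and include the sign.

MPC = ΔC/ΔYd = (448.9 − 351)/(567 − 457) = 97.9/110 = 0.89.
A lump-sum tax change of −¥91 trillion shifts disposable income by +¥91 trillion; first-round consumption changes by −c × ΔT = −0.89 × (−¥91 trillion) = +¥80.99 trillion.
Expenditure multiplier = 1/(1 − c + m) = 1/(1 − 0.89 + 0.32) = 1/0.43 ≈ 2.326.
The tax multiplier is −c × k ≈ −2.07, so ΔY = k × (−c·ΔT) = (+¥80.99 trillion) / 0.43 ≈ +¥188 trillion.

+¥188 trillion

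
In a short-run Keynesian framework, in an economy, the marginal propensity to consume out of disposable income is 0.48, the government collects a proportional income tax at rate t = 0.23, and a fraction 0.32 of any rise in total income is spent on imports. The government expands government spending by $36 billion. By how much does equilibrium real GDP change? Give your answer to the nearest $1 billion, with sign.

Spending multiplier = 1/(1 − c(1−t) + m) = 1/(1 − 0.48×0.77 + 0.32) = 1/0.9504 ≈ 1.052.
ΔY = k × ΔG = (+$36 billion) / 0.9504 ≈ +$38 billion.

+$38 billion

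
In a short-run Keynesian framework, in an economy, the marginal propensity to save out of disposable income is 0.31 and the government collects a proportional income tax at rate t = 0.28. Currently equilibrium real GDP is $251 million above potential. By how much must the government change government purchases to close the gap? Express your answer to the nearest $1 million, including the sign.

−$126 million

MPC = 1 − MPS = 1 − 0.31 = 0.69.
Spending multiplier = 1/(1 − c(1−t)) = 1/(1 − 0.69×0.72) = 1/0.5032 ≈ 1.987.
Need ΔY = −$251 million, so ΔG = ΔY/k = (−$251 million) × 0.5032 ≈ −$126 million.
The government should cut government purchases by $126 million.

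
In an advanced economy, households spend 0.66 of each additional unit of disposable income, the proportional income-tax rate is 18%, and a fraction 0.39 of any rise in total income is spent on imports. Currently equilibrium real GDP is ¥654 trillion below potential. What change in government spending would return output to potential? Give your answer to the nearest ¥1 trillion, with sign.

Spending multiplier = 1/(1 − c(1−t) + m) = 1/(1 − 0.66×0.82 + 0.39) = 1/0.8488 ≈ 1.178.
Need ΔY = +¥654 trillion, so ΔG = ΔY/k = (+¥654 trillion) × 0.8488 ≈ +¥555 trillion.
The government should increase government spending by ¥555 trillion.

+¥555 trillion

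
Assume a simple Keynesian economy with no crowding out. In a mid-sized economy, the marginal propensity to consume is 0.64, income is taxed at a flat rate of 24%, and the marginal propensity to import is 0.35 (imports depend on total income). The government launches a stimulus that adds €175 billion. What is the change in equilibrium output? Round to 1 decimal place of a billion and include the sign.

Expenditure multiplier = 1/(1 − c(1−t) + m) = 1/(1 − 0.64×0.76 + 0.35) = 1/0.8636 ≈ 1.158.
ΔY = k × ΔG = (+€175 billion) / 0.8636 ≈ +€202.6 billion.

+€202.6 billion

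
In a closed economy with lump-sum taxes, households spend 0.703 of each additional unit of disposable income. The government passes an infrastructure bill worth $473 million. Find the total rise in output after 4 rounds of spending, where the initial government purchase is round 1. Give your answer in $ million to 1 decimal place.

Round 1 adds ΔG = $473 million; each later round is MPC = 0.703 times the previous.
After 4 rounds: 473 + 332.519 + 233.760857 + 164.333882471 = ΔG·(1 − c^4)/(1 − c) = 473 × (1 − 0.244242535681)/0.297 ≈ $1,203.6 million.

$1,203.6 million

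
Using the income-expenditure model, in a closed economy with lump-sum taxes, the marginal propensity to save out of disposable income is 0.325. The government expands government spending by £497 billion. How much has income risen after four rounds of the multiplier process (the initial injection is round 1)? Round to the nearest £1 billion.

£1,212 billion

MPC = 1 − MPS = 1 − 0.325 = 0.675.
Round 1 adds ΔG = £497 billion; each later round is MPC = 0.675 times the previous.
After 4 rounds: 497 + 335.475 + 226.445625 + 152.850796875 = ΔG·(1 − c^4)/(1 − c) = 497 × (1 − 0.207594140625)/0.325 ≈ £1,212 billion.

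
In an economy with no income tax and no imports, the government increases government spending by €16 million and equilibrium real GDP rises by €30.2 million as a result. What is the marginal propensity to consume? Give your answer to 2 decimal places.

Implied spending multiplier k = ΔY/ΔG = 30.2/16 = 1.8875.
Since k = 1/(1 − MPC), MPC = 1 − 1/k = 1 − ΔG/ΔY = 1 − 16/30.2 ≈ 0.47.

0.47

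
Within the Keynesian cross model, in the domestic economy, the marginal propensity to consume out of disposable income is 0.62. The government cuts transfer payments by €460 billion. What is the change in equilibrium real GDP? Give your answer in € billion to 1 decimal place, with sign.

The transfer change shifts disposable income by −€460 billion, so first-round consumption changes by c·ΔTR = 0.62 × (−€460 billion) = −€285.2 billion.
Expenditure multiplier = 1/(1 − MPC) = 1/(1 − 0.62) = 1/0.38 ≈ 2.632.
The transfer multiplier is c × k ≈ 1.632, so ΔY = k × (c·ΔTR) = (−€285.2 billion) / 0.38 ≈ −€750.5 billion.

−€750.5 billion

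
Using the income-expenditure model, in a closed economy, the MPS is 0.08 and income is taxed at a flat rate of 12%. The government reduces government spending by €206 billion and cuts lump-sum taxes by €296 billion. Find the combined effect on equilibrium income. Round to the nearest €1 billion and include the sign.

+€348 billion

MPC = 1 − MPS = 1 − 0.08 = 0.92.
Expenditure multiplier = 1/(1 − c(1−t)) = 1/(1 − 0.92×0.88) = 1/0.1904 ≈ 5.252.
ΔG contributes k·ΔG = (−€206 billion) / 0.1904 ≈ −€1,081.9 billion.
ΔT of −€296 billion changes first-round spending by −c·ΔT = +€272.32 billion, contributing k·(−c·ΔT) = (+€272.32 billion) / 0.1904 ≈ +€1,430.3 billion.
Net ΔY = k(ΔG − c·ΔT) = (+€66.32 billion) / 0.1904 ≈ +€348 billion.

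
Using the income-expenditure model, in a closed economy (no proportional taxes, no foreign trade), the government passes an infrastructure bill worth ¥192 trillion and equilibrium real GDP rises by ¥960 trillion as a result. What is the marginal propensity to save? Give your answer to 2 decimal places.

0.20

Implied spending multiplier k = ΔY/ΔG = 960/192 = 5.
Since k = 1/(1 − MPC), MPC = 1 − 1/k = 1 − ΔG/ΔY = 1 − 192/960 = 0.80.
MPS = 1 − MPC = 0.20.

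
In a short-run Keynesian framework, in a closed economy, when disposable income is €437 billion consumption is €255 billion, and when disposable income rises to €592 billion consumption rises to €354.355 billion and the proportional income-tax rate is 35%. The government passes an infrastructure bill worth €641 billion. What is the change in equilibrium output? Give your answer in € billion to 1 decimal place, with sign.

MPC = ΔC/ΔYd = (354.355 − 255)/(592 − 437) = 99.355/155 = 0.641.
Government-spending multiplier = 1/(1 − c(1−t)) = 1/(1 − 0.641×0.65) = 1/0.58335 ≈ 1.714.
ΔY = k × ΔG = (+€641 billion) / 0.58335 ≈ +€1,098.8 billion.

+€1,098.8 billion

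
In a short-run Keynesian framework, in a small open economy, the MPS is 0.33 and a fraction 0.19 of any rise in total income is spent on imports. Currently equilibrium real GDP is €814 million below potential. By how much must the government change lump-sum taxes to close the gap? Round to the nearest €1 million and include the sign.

−€632 million

MPC = 1 − MPS = 1 − 0.33 = 0.67.
Spending multiplier = 1/(1 − c + m) = 1/(1 − 0.67 + 0.19) = 1/0.52 ≈ 1.923.
Tax multiplier = −c·k = −0.67/0.52 ≈ −1.288. Need ΔY = +€814 million, so ΔT = ΔY/(−c·k) = −(+€814 million) × 0.52 / 0.67 ≈ −€632 million.
The government should cut lump-sum taxes by €632 million.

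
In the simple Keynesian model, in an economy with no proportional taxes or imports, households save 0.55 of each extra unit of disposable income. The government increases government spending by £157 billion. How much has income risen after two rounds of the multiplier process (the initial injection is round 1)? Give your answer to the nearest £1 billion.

MPC = 1 − MPS = 1 − 0.55 = 0.45.
Round 1 adds ΔG = £157 billion; each later round is MPC = 0.45 times the previous.
After 2 rounds: 157 + 70.65 = ΔG·(1 − c^2)/(1 − c) = 157 × (1 − 0.2025)/0.55 ≈ £228 billion.

£228 billion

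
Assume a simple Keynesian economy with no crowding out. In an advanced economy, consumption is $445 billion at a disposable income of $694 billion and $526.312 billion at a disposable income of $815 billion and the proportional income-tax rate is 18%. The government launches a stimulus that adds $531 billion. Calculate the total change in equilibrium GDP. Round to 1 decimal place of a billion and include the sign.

+$1,182.7 billion

MPC = ΔC/ΔYd = (526.312 − 445)/(815 − 694) = 81.312/121 = 0.672.
Spending multiplier = 1/(1 − c(1−t)) = 1/(1 − 0.672×0.82) = 1/0.44896 ≈ 2.227.
ΔY = k × ΔG = (+$531 billion) / 0.44896 ≈ +$1,182.7 billion.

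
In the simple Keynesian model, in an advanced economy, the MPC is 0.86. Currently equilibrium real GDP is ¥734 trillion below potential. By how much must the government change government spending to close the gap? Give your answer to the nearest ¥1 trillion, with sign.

+¥103 trillion

Spending multiplier = 1/(1 − MPC) = 1/(1 − 0.86) = 1/0.14 ≈ 7.143.
Need ΔY = +¥734 trillion, so ΔG = ΔY/k = (+¥734 trillion) × 0.14 ≈ +¥103 trillion.
The government should increase government spending by ¥103 trillion.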